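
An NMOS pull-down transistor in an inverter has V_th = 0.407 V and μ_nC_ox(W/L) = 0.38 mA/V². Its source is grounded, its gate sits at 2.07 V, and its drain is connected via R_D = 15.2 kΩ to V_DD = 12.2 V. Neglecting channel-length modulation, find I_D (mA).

V_GS = V_G = 2.07 V, so V_ov = 2.07 − 0.407 = 1.66 V.
Assume saturation: I_D = ½ k_n V_ov² = 0.5 × 0.38 × 1.66² = 0.525 mA, giving V_DS = V_DD − I_D R_D = 12.2 − 0.525 × 15.2 = 4.21 V.
V_DS = 4.21 V ≥ V_ov = 1.66 V, confirming saturation.

I_D = 0.525 mA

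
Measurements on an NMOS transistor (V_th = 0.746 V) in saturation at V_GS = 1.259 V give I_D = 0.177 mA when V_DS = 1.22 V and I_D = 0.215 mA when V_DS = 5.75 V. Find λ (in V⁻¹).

λ = 0.0503 V⁻¹

With V_GS fixed, I_D ∝ (1 + λ V_DS) in saturation, so I_D2/I_D1 = (1 + λ V_DS2)/(1 + λ V_DS1).
0.215/0.177 = 1.215 = (1 + 5.75 λ)/(1 + 1.22 λ).
Solving: λ (I_D1 V_DS2 − I_D2 V_DS1) = I_D2 − I_D1, so λ = (0.215 − 0.177) / (0.177 × 5.75 − 0.215 × 1.22) = 0.038 / 0.755 = 0.0503 V⁻¹.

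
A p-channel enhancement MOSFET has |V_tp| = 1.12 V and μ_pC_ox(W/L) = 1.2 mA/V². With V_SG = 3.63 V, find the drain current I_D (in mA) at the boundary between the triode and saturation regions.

I_D = 3.78 mA

At the boundary V_SD = V_ov = V_SG − |V_tp| = 3.63 − 1.12 = 2.51 V.
I_D = ½ k_p V_ov² = 0.5 × 1.2 × 2.51² = 3.78 mA.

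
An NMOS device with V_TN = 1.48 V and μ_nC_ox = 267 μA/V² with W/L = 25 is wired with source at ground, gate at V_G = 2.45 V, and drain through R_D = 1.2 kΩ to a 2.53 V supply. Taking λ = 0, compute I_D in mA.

I_D = 1.82 mA

V_GS = V_G = 2.45 V, so V_ov = 2.45 − 1.48 = 0.97 V.
k_n = μ_nC_ox · (W/L) = 6.675 mA/V².
Assume saturation: I_D = ½ k_n V_ov² = 0.5 × 6.675 × 0.97² = 3.14 mA, giving V_DS = V_DD − I_D R_D = 2.53 − 3.14 × 1.2 = -1.24 V.
But -1.24 V < V_ov = 0.97 V, so the device is actually in triode.
In triode I_D = k_n[V_ov V_DS − ½ V_DS²] and I_D = (V_DD − V_DS)/R_D. Equating: 4 V_DS² − 8.77 V_DS + 2.53 = 0, giving V_DS = 0.342 V (the root below V_ov).
I_D = (2.53 − 0.342) / 1.2 = 1.82 mA.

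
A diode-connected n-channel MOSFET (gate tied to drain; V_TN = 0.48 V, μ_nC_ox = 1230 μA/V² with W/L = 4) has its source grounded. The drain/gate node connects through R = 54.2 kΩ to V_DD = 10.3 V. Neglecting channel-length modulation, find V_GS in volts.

With gate tied to drain, V_GS = V_DS ≥ V_GS − V_TN, so the device is in saturation.
k_n = μ_nC_ox · (W/L) = 4.92 mA/V².
KCL at the drain: ½ k_n (V_GS − V_TN)² = (V_DD − V_GS)/R.
Let x = V_GS − 0.48. Then 133 x² + x − 9.82 = 0, giving x = 0.268 V (positive root), so V_GS = 0.748 V.
I_D = (V_DD − V_GS)/R = (10.3 − 0.748) / 54.2 = 0.176 mA.

V_GS = 0.748 V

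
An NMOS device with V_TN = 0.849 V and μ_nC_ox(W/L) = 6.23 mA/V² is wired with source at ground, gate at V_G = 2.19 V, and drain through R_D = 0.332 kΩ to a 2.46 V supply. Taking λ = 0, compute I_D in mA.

V_GS = V_G = 2.19 V, so V_ov = 2.19 − 0.849 = 1.34 V.
Assume saturation: I_D = ½ k_n V_ov² = 0.5 × 6.23 × 1.34² = 5.6 mA, giving V_DS = V_DD − I_D R_D = 2.46 − 5.6 × 0.332 = 0.6 V.
But 0.6 V < V_ov = 1.34 V, so the device is actually in triode.
In triode I_D = k_n[V_ov V_DS − ½ V_DS²] and I_D = (V_DD − V_DS)/R_D. Equating: 1.03 V_DS² − 3.774 V_DS + 2.46 = 0, giving V_DS = 0.85 V (the root below V_ov).
I_D = (2.46 − 0.85) / 0.332 = 4.85 mA.

I_D = 4.85 mA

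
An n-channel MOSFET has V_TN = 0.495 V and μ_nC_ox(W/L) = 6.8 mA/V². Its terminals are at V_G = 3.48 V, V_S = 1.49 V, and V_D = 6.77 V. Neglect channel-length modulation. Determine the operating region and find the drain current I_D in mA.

V_GS = V_G − V_S = 3.48 − 1.49 = 1.99 V; V_DS = V_D − V_S = 6.77 − 1.49 = 5.28 V.
V_ov = V_GS − V_TN = 1.99 − 0.495 = 1.5 V.
Since V_DS = 5.28 V ≥ V_ov = 1.5 V, the device is in saturation.
I_D = ½ k_n V_ov² = 0.5 × 6.8 × 1.5² = 7.6 mA.

Saturation; I_D = 7.60 mA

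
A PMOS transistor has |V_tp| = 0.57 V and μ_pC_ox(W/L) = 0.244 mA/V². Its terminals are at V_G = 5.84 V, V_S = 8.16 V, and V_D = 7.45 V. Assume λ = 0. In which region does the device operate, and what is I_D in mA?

Triode; I_D = 0.242 mA

V_SG = V_S − V_G = 8.16 − 5.84 = 2.32 V; V_SD = V_S − V_D = 8.16 − 7.45 = 0.71 V.
V_ov = V_SG − |V_tp| = 2.32 − 0.57 = 1.75 V.
Since V_SD = 0.71 V < V_ov = 1.75 V, the device is in the triode region.
I_D = k_p [V_ov · V_SD − ½ V_SD²] = 0.244 × [1.75 × 0.71 − 0.5 × 0.71²] = 0.242 mA.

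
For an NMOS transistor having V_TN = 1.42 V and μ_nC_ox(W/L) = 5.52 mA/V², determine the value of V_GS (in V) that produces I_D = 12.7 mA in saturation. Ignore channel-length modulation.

In saturation I_D = ½ k_n (V_GS − V_TN)², so V_GS − V_TN = √(2 I_D / k_n) = √(2 × 12.7 / 5.52) = 2.15 V.
V_GS = 1.42 + 2.15 = 3.57 V.

V_GS = 3.57 V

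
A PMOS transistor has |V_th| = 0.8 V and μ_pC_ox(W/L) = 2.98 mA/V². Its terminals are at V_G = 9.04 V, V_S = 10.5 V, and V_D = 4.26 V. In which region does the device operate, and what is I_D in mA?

V_SG = V_S − V_G = 10.5 − 9.04 = 1.46 V; V_SD = V_S − V_D = 10.5 − 4.26 = 6.24 V.
V_ov = V_SG − |V_th| = 1.46 − 0.8 = 0.66 V.
Since V_SD = 6.24 V ≥ V_ov = 0.66 V, the device is in saturation.
I_D = ½ k_p V_ov² = 0.5 × 2.98 × 0.66² = 0.649 mA.

Saturation; I_D = 0.649 mA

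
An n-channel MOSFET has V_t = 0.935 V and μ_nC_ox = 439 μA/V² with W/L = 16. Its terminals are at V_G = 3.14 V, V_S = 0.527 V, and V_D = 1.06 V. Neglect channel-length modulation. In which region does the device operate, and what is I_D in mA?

V_GS = V_G − V_S = 3.14 − 0.527 = 2.61 V; V_DS = V_D − V_S = 1.06 − 0.527 = 0.533 V.
k_n = μ_nC_ox · (W/L) = 7.024 mA/V².
V_ov = V_GS − V_t = 2.61 − 0.935 = 1.68 V.
Since V_DS = 0.533 V < V_ov = 1.68 V, the device is in the triode region.
I_D = k_n [V_ov · V_DS − ½ V_DS²] = 7.024 × [1.68 × 0.533 − 0.5 × 0.533²] = 5.28 mA.

Triode; I_D = 5.28 mA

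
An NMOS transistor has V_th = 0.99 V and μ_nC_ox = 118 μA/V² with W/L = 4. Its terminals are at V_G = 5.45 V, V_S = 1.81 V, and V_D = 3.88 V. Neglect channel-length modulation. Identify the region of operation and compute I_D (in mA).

V_GS = V_G − V_S = 5.45 − 1.81 = 3.64 V; V_DS = V_D − V_S = 3.88 − 1.81 = 2.07 V.
k_n = μ_nC_ox · (W/L) = 0.472 mA/V².
V_ov = V_GS − V_th = 3.64 − 0.99 = 2.65 V.
Since V_DS = 2.07 V < V_ov = 2.65 V, the device is in the triode region.
I_D = k_n [V_ov · V_DS − ½ V_DS²] = 0.472 × [2.65 × 2.07 − 0.5 × 2.07²] = 1.58 mA.

Triode; I_D = 1.58 mA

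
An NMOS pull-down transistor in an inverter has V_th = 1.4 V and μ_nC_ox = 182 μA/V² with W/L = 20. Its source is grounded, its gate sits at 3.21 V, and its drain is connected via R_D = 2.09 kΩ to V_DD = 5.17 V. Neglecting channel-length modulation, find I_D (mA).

I_D = 2.29 mA

V_GS = V_G = 3.21 V, so V_ov = 3.21 − 1.4 = 1.81 V.
k_n = μ_nC_ox · (W/L) = 3.64 mA/V².
Assume saturation: I_D = ½ k_n V_ov² = 0.5 × 3.64 × 1.81² = 5.96 mA, giving V_DS = V_DD − I_D R_D = 5.17 − 5.96 × 2.09 = -7.29 V.
But -7.29 V < V_ov = 1.81 V, so the device is actually in triode.
In triode I_D = k_n[V_ov V_DS − ½ V_DS²] and I_D = (V_DD − V_DS)/R_D. Equating: 3.8 V_DS² − 14.77 V_DS + 5.17 = 0, giving V_DS = 0.389 V (the root below V_ov).
I_D = (5.17 − 0.389) / 2.09 = 2.29 mA.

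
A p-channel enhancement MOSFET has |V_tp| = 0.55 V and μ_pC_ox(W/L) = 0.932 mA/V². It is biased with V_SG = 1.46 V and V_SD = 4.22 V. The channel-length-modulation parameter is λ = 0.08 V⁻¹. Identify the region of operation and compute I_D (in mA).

V_ov = V_SG − |V_tp| = 1.46 − 0.55 = 0.91 V.
Since V_SD = 4.22 V ≥ V_ov = 0.91 V, the device is in saturation.
I_D = ½ k_p V_ov² (1 + λ V_SD) = 0.5 × 0.932 × 0.91² × (1 + 0.08 × 4.22) = 0.516 mA.

Saturation; I_D = 0.516 mA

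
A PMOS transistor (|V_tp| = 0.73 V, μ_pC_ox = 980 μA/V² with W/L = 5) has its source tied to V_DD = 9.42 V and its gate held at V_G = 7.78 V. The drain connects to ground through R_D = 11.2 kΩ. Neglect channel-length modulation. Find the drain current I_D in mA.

I_D = 0.822 mA

V_SG = V_DD − V_G = 9.42 − 7.78 = 1.64 V, so V_ov = 1.64 − 0.73 = 0.91 V.
k_p = μ_pC_ox · (W/L) = 4.9 mA/V².
Assume saturation: I_D = ½ k_p V_ov² = 0.5 × 4.9 × 0.91² = 2.03 mA, giving V_SD = V_DD − I_D R_D = 9.42 − 2.03 × 11.2 = -13.3 V.
But -13.3 V < V_ov = 0.91 V, so the device is actually in triode.
In triode I_D = k_p[V_ov V_SD − ½ V_SD²] and I_D = (V_DD − V_SD)/R_D. Equating: 27.4 V_SD² − 50.94 V_SD + 9.42 = 0, giving V_SD = 0.208 V (the root below V_ov).
I_D = (9.42 − 0.208) / 11.2 = 0.822 mA.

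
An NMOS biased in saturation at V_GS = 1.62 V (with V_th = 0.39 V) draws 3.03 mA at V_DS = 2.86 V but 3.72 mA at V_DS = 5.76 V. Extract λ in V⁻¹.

λ = 0.101 V⁻¹

With V_GS fixed, I_D ∝ (1 + λ V_DS) in saturation, so I_D2/I_D1 = (1 + λ V_DS2)/(1 + λ V_DS1).
3.72/3.03 = 1.228 = (1 + 5.76 λ)/(1 + 2.86 λ).
Solving: λ (I_D1 V_DS2 − I_D2 V_DS1) = I_D2 − I_D1, so λ = (3.72 − 3.03) / (3.03 × 5.76 − 3.72 × 2.86) = 0.69 / 6.81 = 0.101 V⁻¹.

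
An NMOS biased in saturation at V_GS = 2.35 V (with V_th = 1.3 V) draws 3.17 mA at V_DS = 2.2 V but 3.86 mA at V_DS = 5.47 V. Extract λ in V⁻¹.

With V_GS fixed, I_D ∝ (1 + λ V_DS) in saturation, so I_D2/I_D1 = (1 + λ V_DS2)/(1 + λ V_DS1).
3.86/3.17 = 1.218 = (1 + 5.47 λ)/(1 + 2.2 λ).
Solving: λ (I_D1 V_DS2 − I_D2 V_DS1) = I_D2 − I_D1, so λ = (3.86 − 3.17) / (3.17 × 5.47 − 3.86 × 2.2) = 0.69 / 8.85 = 0.078 V⁻¹.

λ = 0.0780 V⁻¹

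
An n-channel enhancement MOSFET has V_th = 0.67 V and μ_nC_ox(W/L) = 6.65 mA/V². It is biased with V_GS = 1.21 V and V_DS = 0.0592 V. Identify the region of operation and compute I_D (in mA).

V_ov = V_GS − V_th = 1.21 − 0.67 = 0.54 V.
Since V_DS = 0.0592 V < V_ov = 0.54 V, the device is in the triode region.
I_D = k_n [V_ov · V_DS − ½ V_DS²] = 6.65 × [0.54 × 0.0592 − 0.5 × 0.0592²] = 0.201 mA.

Triode; I_D = 0.201 mA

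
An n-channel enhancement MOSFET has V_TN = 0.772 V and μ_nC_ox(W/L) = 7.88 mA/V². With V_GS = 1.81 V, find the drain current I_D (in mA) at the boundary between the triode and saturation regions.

At the boundary V_DS = V_ov = V_GS − V_TN = 1.81 − 0.772 = 1.04 V.
I_D = ½ k_n V_ov² = 0.5 × 7.88 × 1.04² = 4.25 mA.

I_D = 4.25 mA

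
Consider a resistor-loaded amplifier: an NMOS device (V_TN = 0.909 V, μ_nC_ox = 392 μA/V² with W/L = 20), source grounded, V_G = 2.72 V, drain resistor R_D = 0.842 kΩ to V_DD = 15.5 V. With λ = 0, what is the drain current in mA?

V_GS = V_G = 2.72 V, so V_ov = 2.72 − 0.909 = 1.81 V.
k_n = μ_nC_ox · (W/L) = 7.84 mA/V².
Assume saturation: I_D = ½ k_n V_ov² = 0.5 × 7.84 × 1.81² = 12.9 mA, giving V_DS = V_DD − I_D R_D = 15.5 − 12.9 × 0.842 = 4.67 V.
V_DS = 4.67 V ≥ V_ov = 1.81 V, confirming saturation.

I_D = 12.9 mA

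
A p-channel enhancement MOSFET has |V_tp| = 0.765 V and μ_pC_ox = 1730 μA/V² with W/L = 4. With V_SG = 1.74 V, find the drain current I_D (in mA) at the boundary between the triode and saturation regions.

At the boundary V_SD = V_ov = V_SG − |V_tp| = 1.74 − 0.765 = 0.975 V.
k_p = μ_pC_ox · (W/L) = 6.92 mA/V².
I_D = ½ k_p V_ov² = 0.5 × 6.92 × 0.975² = 3.29 mA.

I_D = 3.29 mA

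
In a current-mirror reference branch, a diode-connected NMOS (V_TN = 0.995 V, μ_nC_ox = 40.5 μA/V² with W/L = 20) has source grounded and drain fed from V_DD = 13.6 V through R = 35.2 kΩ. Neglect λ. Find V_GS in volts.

With gate tied to drain, V_GS = V_DS ≥ V_GS − V_TN, so the device is in saturation.
k_n = μ_nC_ox · (W/L) = 0.81 mA/V².
KCL at the drain: ½ k_n (V_GS − V_TN)² = (V_DD − V_GS)/R.
Let x = V_GS − 0.995. Then 14.3 x² + x − 12.61 = 0, giving x = 0.906 V (positive root), so V_GS = 1.9 V.
I_D = (V_DD − V_GS)/R = (13.6 − 1.9) / 35.2 = 0.332 mA.

V_GS = 1.90 V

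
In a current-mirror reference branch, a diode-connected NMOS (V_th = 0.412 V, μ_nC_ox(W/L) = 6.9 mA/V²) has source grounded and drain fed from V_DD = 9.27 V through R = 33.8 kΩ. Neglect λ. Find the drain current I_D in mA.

With gate tied to drain, V_GS = V_DS ≥ V_GS − V_th, so the device is in saturation.
KCL at the drain: ½ k_n (V_GS − V_th)² = (V_DD − V_GS)/R.
Let x = V_GS − 0.412. Then 117 x² + x − 8.858 = 0, giving x = 0.271 V (positive root), so V_GS = 0.683 V.
I_D = (V_DD − V_GS)/R = (9.27 − 0.683) / 33.8 = 0.254 mA.

I_D = 0.254 mA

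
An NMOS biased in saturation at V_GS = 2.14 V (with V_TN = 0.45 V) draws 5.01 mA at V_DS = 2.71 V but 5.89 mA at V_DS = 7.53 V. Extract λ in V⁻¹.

λ = 0.0404 V⁻¹

With V_GS fixed, I_D ∝ (1 + λ V_DS) in saturation, so I_D2/I_D1 = (1 + λ V_DS2)/(1 + λ V_DS1).
5.89/5.01 = 1.176 = (1 + 7.53 λ)/(1 + 2.71 λ).
Solving: λ (I_D1 V_DS2 − I_D2 V_DS1) = I_D2 − I_D1, so λ = (5.89 − 5.01) / (5.01 × 7.53 − 5.89 × 2.71) = 0.88 / 21.8 = 0.0404 V⁻¹.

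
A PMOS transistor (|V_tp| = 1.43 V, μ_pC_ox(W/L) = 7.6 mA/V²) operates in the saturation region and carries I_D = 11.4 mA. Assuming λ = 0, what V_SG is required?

In saturation I_D = ½ k_p (V_SG − |V_tp|)², so V_SG − |V_tp| = √(2 I_D / k_p) = √(2 × 11.4 / 7.6) = 1.73 V.
V_SG = 1.43 + 1.73 = 3.16 V.

V_SG = 3.16 V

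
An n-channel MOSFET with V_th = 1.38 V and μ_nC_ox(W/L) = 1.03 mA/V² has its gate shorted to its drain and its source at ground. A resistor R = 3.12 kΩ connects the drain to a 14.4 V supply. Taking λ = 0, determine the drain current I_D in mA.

With gate tied to drain, V_GS = V_DS ≥ V_GS − V_th, so the device is in saturation.
KCL at the drain: ½ k_n (V_GS − V_th)² = (V_DD − V_GS)/R.
Let x = V_GS − 1.38. Then 1.61 x² + x − 13.02 = 0, giving x = 2.55 V (positive root), so V_GS = 3.93 V.
I_D = (V_DD − V_GS)/R = (14.4 − 3.93) / 3.12 = 3.36 mA.

I_D = 3.36 mA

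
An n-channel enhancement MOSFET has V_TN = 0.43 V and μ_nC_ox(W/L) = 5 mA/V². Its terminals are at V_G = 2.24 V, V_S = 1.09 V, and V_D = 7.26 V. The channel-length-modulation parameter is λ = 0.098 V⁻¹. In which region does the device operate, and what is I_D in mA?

Saturation; I_D = 2.08 mA

V_GS = V_G − V_S = 2.24 − 1.09 = 1.15 V; V_DS = V_D − V_S = 7.26 − 1.09 = 6.17 V.
V_ov = V_GS − V_TN = 1.15 − 0.43 = 0.72 V.
Since V_DS = 6.17 V ≥ V_ov = 0.72 V, the device is in saturation.
I_D = ½ k_n V_ov² (1 + λ V_DS) = 0.5 × 5 × 0.72² × (1 + 0.098 × 6.17) = 2.08 mA.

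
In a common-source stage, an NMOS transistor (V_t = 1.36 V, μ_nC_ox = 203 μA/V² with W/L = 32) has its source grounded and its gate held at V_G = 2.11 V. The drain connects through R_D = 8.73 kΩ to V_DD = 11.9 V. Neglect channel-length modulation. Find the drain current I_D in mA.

V_GS = V_G = 2.11 V, so V_ov = 2.11 − 1.36 = 0.75 V.
k_n = μ_nC_ox · (W/L) = 6.496 mA/V².
Assume saturation: I_D = ½ k_n V_ov² = 0.5 × 6.496 × 0.75² = 1.83 mA, giving V_DS = V_DD − I_D R_D = 11.9 − 1.83 × 8.73 = -4.05 V.
But -4.05 V < V_ov = 0.75 V, so the device is actually in triode.
In triode I_D = k_n[V_ov V_DS − ½ V_DS²] and I_D = (V_DD − V_DS)/R_D. Equating: 28.4 V_DS² − 43.53 V_DS + 11.9 = 0, giving V_DS = 0.356 V (the root below V_ov).
I_D = (11.9 − 0.356) / 8.73 = 1.32 mA.

I_D = 1.32 mA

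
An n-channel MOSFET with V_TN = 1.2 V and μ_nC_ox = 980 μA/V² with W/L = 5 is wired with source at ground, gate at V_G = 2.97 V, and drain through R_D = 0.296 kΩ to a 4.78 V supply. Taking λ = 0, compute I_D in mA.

I_D = 7.68 mA

V_GS = V_G = 2.97 V, so V_ov = 2.97 − 1.2 = 1.77 V.
k_n = μ_nC_ox · (W/L) = 4.9 mA/V².
Assume saturation: I_D = ½ k_n V_ov² = 0.5 × 4.9 × 1.77² = 7.68 mA, giving V_DS = V_DD − I_D R_D = 4.78 − 7.68 × 0.296 = 2.51 V.
V_DS = 2.51 V ≥ V_ov = 1.77 V, confirming saturation.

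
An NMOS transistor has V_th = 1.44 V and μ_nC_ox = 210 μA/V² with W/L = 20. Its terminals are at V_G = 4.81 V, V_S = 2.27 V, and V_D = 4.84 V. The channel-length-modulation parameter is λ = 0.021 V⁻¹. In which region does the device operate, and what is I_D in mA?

V_GS = V_G − V_S = 4.81 − 2.27 = 2.54 V; V_DS = V_D − V_S = 4.84 − 2.27 = 2.57 V.
k_n = μ_nC_ox · (W/L) = 4.2 mA/V².
V_ov = V_GS − V_th = 2.54 − 1.44 = 1.1 V.
Since V_DS = 2.57 V ≥ V_ov = 1.1 V, the device is in saturation.
I_D = ½ k_n V_ov² (1 + λ V_DS) = 0.5 × 4.2 × 1.1² × (1 + 0.021 × 2.57) = 2.68 mA.

Saturation; I_D = 2.68 mA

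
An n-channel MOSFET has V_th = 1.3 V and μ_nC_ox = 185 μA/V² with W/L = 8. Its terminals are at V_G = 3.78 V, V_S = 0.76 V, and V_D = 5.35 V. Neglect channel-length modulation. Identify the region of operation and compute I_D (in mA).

Saturation; I_D = 2.19 mA

V_GS = V_G − V_S = 3.78 − 0.76 = 3.02 V; V_DS = V_D − V_S = 5.35 − 0.76 = 4.59 V.
k_n = μ_nC_ox · (W/L) = 1.48 mA/V².
V_ov = V_GS − V_th = 3.02 − 1.3 = 1.72 V.
Since V_DS = 4.59 V ≥ V_ov = 1.72 V, the device is in saturation.
I_D = ½ k_n V_ov² = 0.5 × 1.48 × 1.72² = 2.19 mA.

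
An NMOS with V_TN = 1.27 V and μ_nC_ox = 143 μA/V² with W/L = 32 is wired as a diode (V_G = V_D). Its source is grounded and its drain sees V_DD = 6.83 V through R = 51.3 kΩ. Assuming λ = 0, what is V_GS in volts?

With gate tied to drain, V_GS = V_DS ≥ V_GS − V_TN, so the device is in saturation.
k_n = μ_nC_ox · (W/L) = 4.576 mA/V².
KCL at the drain: ½ k_n (V_GS − V_TN)² = (V_DD − V_GS)/R.
Let x = V_GS − 1.27. Then 117 x² + x − 5.56 = 0, giving x = 0.213 V (positive root), so V_GS = 1.48 V.
I_D = (V_DD − V_GS)/R = (6.83 − 1.48) / 51.3 = 0.104 mA.

V_GS = 1.48 V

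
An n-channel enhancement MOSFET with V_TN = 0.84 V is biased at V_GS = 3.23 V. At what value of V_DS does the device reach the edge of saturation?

The boundary between triode and saturation is V_DS = V_GS − V_TN = V_ov.
V_ov = 3.23 − 0.84 = 2.39 V.

V_DS,sat = 2.39 V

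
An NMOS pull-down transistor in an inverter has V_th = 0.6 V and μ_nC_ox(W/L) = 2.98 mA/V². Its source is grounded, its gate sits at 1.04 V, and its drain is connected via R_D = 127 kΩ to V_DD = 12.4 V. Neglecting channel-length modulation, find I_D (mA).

I_D = 0.0970 mA

V_GS = V_G = 1.04 V, so V_ov = 1.04 − 0.6 = 0.44 V.
Assume saturation: I_D = ½ k_n V_ov² = 0.5 × 2.98 × 0.44² = 0.288 mA, giving V_DS = V_DD − I_D R_D = 12.4 − 0.288 × 127 = -24.2 V.
But -24.2 V < V_ov = 0.44 V, so the device is actually in triode.
In triode I_D = k_n[V_ov V_DS − ½ V_DS²] and I_D = (V_DD − V_DS)/R_D. Equating: 189 V_DS² − 167.5 V_DS + 12.4 = 0, giving V_DS = 0.0815 V (the root below V_ov).
I_D = (12.4 − 0.0815) / 127 = 0.097 mA.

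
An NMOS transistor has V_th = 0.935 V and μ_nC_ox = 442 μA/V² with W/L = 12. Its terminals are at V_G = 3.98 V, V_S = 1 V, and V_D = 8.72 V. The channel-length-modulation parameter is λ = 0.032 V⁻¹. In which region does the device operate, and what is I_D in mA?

Saturation; I_D = 13.8 mA

V_GS = V_G − V_S = 3.98 − 1 = 2.98 V; V_DS = V_D − V_S = 8.72 − 1 = 7.72 V.
k_n = μ_nC_ox · (W/L) = 5.304 mA/V².
V_ov = V_GS − V_th = 2.98 − 0.935 = 2.04 V.
Since V_DS = 7.72 V ≥ V_ov = 2.04 V, the device is in saturation.
I_D = ½ k_n V_ov² (1 + λ V_DS) = 0.5 × 5.304 × 2.04² × (1 + 0.032 × 7.72) = 13.8 mA.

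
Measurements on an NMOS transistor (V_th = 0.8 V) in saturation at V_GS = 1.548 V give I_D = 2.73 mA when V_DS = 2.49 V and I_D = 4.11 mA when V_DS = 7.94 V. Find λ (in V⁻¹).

λ = 0.121 V⁻¹

With V_GS fixed, I_D ∝ (1 + λ V_DS) in saturation, so I_D2/I_D1 = (1 + λ V_DS2)/(1 + λ V_DS1).
4.11/2.73 = 1.505 = (1 + 7.94 λ)/(1 + 2.49 λ).
Solving: λ (I_D1 V_DS2 − I_D2 V_DS1) = I_D2 − I_D1, so λ = (4.11 − 2.73) / (2.73 × 7.94 − 4.11 × 2.49) = 1.38 / 11.4 = 0.121 V⁻¹.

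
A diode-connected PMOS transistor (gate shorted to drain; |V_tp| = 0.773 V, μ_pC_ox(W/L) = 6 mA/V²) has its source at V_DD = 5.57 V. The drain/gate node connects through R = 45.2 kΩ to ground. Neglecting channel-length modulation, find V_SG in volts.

With gate tied to drain, V_SG = V_SD ≥ V_SG − |V_tp|, so the device is in saturation.
KCL at the drain: ½ k_p (V_SG − |V_tp|)² = (V_DD − V_SG)/R.
Let x = V_SG − 0.773. Then 136 x² + x − 4.797 = 0, giving x = 0.184 V (positive root), so V_SG = 0.957 V.
I_D = (V_DD − V_SG)/R = (5.57 − 0.957) / 45.2 = 0.102 mA.

V_SG = 0.957 V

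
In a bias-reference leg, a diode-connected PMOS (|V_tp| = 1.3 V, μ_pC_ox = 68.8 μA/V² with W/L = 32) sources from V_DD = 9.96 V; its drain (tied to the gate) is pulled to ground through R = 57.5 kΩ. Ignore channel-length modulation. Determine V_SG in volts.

With gate tied to drain, V_SG = V_SD ≥ V_SG − |V_tp|, so the device is in saturation.
k_p = μ_pC_ox · (W/L) = 2.202 mA/V².
KCL at the drain: ½ k_p (V_SG − |V_tp|)² = (V_DD − V_SG)/R.
Let x = V_SG − 1.3. Then 63.3 x² + x − 8.66 = 0, giving x = 0.362 V (positive root), so V_SG = 1.66 V.
I_D = (V_DD − V_SG)/R = (9.96 − 1.66) / 57.5 = 0.144 mA.

V_SG = 1.66 V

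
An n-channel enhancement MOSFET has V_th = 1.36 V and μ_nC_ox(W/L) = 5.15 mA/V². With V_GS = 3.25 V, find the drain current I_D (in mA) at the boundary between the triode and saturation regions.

I_D = 9.20 mA

At the boundary V_DS = V_ov = V_GS − V_th = 3.25 − 1.36 = 1.89 V.
I_D = ½ k_n V_ov² = 0.5 × 5.15 × 1.89² = 9.2 mA.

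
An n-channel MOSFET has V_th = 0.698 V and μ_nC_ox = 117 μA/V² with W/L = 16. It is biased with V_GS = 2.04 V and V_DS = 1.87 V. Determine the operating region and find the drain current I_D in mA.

k_n = μ_nC_ox · (W/L) = 1.872 mA/V².
V_ov = V_GS − V_th = 2.04 − 0.698 = 1.34 V.
Since V_DS = 1.87 V ≥ V_ov = 1.34 V, the device is in saturation.
I_D = ½ k_n V_ov² = 0.5 × 1.872 × 1.34² = 1.69 mA.

Saturation; I_D = 1.69 mA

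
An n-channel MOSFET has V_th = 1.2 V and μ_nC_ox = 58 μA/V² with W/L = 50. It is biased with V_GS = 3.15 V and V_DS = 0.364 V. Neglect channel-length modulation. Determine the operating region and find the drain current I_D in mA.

k_n = μ_nC_ox · (W/L) = 2.9 mA/V².
V_ov = V_GS − V_th = 3.15 − 1.2 = 1.95 V.
Since V_DS = 0.364 V < V_ov = 1.95 V, the device is in the triode region.
I_D = k_n [V_ov · V_DS − ½ V_DS²] = 2.9 × [1.95 × 0.364 − 0.5 × 0.364²] = 1.87 mA.

Triode; I_D = 1.87 mA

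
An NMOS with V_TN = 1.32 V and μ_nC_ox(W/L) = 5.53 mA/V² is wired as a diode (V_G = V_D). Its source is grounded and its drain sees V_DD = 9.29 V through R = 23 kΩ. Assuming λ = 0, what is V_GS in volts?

V_GS = 1.67 V

With gate tied to drain, V_GS = V_DS ≥ V_GS − V_TN, so the device is in saturation.
KCL at the drain: ½ k_n (V_GS − V_TN)² = (V_DD − V_GS)/R.
Let x = V_GS − 1.32. Then 63.6 x² + x − 7.97 = 0, giving x = 0.346 V (positive root), so V_GS = 1.67 V.
I_D = (V_DD − V_GS)/R = (9.29 − 1.67) / 23 = 0.331 mA.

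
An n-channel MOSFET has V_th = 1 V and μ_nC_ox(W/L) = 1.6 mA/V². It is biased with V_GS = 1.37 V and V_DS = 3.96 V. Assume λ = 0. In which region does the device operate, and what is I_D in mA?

Saturation; I_D = 0.110 mA

V_ov = V_GS − V_th = 1.37 − 1 = 0.37 V.
Since V_DS = 3.96 V ≥ V_ov = 0.37 V, the device is in saturation.
I_D = ½ k_n V_ov² = 0.5 × 1.6 × 0.37² = 0.11 mA.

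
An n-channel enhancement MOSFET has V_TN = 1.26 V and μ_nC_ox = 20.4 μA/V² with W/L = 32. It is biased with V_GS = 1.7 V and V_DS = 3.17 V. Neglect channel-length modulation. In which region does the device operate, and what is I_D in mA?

Saturation; I_D = 0.0632 mA

k_n = μ_nC_ox · (W/L) = 0.6528 mA/V².
V_ov = V_GS − V_TN = 1.7 − 1.26 = 0.44 V.
Since V_DS = 3.17 V ≥ V_ov = 0.44 V, the device is in saturation.
I_D = ½ k_n V_ov² = 0.5 × 0.6528 × 0.44² = 0.0632 mA.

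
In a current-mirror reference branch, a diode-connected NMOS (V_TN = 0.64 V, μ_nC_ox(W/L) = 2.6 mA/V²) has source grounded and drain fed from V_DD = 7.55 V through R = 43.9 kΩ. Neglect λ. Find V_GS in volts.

V_GS = 0.979 V

With gate tied to drain, V_GS = V_DS ≥ V_GS − V_TN, so the device is in saturation.
KCL at the drain: ½ k_n (V_GS − V_TN)² = (V_DD − V_GS)/R.
Let x = V_GS − 0.64. Then 57.1 x² + x − 6.91 = 0, giving x = 0.339 V (positive root), so V_GS = 0.979 V.
I_D = (V_DD − V_GS)/R = (7.55 − 0.979) / 43.9 = 0.15 mA.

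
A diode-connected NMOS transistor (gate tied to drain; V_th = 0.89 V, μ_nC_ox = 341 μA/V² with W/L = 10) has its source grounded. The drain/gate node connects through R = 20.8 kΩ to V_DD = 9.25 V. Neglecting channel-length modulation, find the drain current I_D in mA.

I_D = 0.379 mA

With gate tied to drain, V_GS = V_DS ≥ V_GS − V_th, so the device is in saturation.
k_n = μ_nC_ox · (W/L) = 3.41 mA/V².
KCL at the drain: ½ k_n (V_GS − V_th)² = (V_DD − V_GS)/R.
Let x = V_GS − 0.89. Then 35.5 x² + x − 8.36 = 0, giving x = 0.472 V (positive root), so V_GS = 1.36 V.
I_D = (V_DD − V_GS)/R = (9.25 − 1.36) / 20.8 = 0.379 mA.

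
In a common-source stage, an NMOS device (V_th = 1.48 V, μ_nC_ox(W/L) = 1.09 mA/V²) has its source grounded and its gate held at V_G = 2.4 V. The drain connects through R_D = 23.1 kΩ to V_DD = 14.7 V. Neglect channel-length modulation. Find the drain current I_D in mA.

I_D = 0.461 mA

V_GS = V_G = 2.4 V, so V_ov = 2.4 − 1.48 = 0.92 V.
Assume saturation: I_D = ½ k_n V_ov² = 0.5 × 1.09 × 0.92² = 0.461 mA, giving V_DS = V_DD − I_D R_D = 14.7 − 0.461 × 23.1 = 4.04 V.
V_DS = 4.04 V ≥ V_ov = 0.92 V, confirming saturation.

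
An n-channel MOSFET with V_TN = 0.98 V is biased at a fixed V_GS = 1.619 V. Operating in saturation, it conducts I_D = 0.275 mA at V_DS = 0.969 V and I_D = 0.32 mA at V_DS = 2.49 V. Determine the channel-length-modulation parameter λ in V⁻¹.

With V_GS fixed, I_D ∝ (1 + λ V_DS) in saturation, so I_D2/I_D1 = (1 + λ V_DS2)/(1 + λ V_DS1).
0.32/0.275 = 1.164 = (1 + 2.49 λ)/(1 + 0.969 λ).
Solving: λ (I_D1 V_DS2 − I_D2 V_DS1) = I_D2 − I_D1, so λ = (0.32 − 0.275) / (0.275 × 2.49 − 0.32 × 0.969) = 0.045 / 0.375 = 0.12 V⁻¹.

λ = 0.120 V⁻¹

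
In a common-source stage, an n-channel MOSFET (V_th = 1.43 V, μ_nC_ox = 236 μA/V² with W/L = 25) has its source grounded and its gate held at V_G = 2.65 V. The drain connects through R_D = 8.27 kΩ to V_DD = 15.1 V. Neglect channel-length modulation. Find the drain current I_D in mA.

V_GS = V_G = 2.65 V, so V_ov = 2.65 − 1.43 = 1.22 V.
k_n = μ_nC_ox · (W/L) = 5.9 mA/V².
Assume saturation: I_D = ½ k_n V_ov² = 0.5 × 5.9 × 1.22² = 4.39 mA, giving V_DS = V_DD − I_D R_D = 15.1 − 4.39 × 8.27 = -21.2 V.
But -21.2 V < V_ov = 1.22 V, so the device is actually in triode.
In triode I_D = k_n[V_ov V_DS − ½ V_DS²] and I_D = (V_DD − V_DS)/R_D. Equating: 24.4 V_DS² − 60.53 V_DS + 15.1 = 0, giving V_DS = 0.281 V (the root below V_ov).
I_D = (15.1 − 0.281) / 8.27 = 1.79 mA.

I_D = 1.79 mA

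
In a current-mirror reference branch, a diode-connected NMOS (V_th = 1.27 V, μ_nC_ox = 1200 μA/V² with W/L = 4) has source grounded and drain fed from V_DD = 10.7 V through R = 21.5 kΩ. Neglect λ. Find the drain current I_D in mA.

With gate tied to drain, V_GS = V_DS ≥ V_GS − V_th, so the device is in saturation.
k_n = μ_nC_ox · (W/L) = 4.8 mA/V².
KCL at the drain: ½ k_n (V_GS − V_th)² = (V_DD − V_GS)/R.
Let x = V_GS − 1.27. Then 51.6 x² + x − 9.43 = 0, giving x = 0.418 V (positive root), so V_GS = 1.69 V.
I_D = (V_DD − V_GS)/R = (10.7 − 1.69) / 21.5 = 0.419 mA.

I_D = 0.419 mA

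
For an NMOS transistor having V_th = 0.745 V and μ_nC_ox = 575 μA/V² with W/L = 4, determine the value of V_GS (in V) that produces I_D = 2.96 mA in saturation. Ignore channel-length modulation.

V_GS = 2.35 V

k_n = μ_nC_ox · (W/L) = 2.3 mA/V².
In saturation I_D = ½ k_n (V_GS − V_th)², so V_GS − V_th = √(2 I_D / k_n) = √(2 × 2.96 / 2.3) = 1.6 V.
V_GS = 0.745 + 1.6 = 2.35 V.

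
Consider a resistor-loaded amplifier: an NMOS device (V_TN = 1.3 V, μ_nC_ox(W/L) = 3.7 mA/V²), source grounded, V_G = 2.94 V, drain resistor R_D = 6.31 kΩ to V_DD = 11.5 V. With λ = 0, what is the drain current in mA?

V_GS = V_G = 2.94 V, so V_ov = 2.94 − 1.3 = 1.64 V.
Assume saturation: I_D = ½ k_n V_ov² = 0.5 × 3.7 × 1.64² = 4.98 mA, giving V_DS = V_DD − I_D R_D = 11.5 − 4.98 × 6.31 = -19.9 V.
But -19.9 V < V_ov = 1.64 V, so the device is actually in triode.
In triode I_D = k_n[V_ov V_DS − ½ V_DS²] and I_D = (V_DD − V_DS)/R_D. Equating: 11.7 V_DS² − 39.29 V_DS + 11.5 = 0, giving V_DS = 0.324 V (the root below V_ov).
I_D = (11.5 − 0.324) / 6.31 = 1.77 mA.

I_D = 1.77 mA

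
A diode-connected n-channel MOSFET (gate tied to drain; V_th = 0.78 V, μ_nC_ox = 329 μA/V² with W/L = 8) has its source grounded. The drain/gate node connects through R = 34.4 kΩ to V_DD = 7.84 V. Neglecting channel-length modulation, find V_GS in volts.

V_GS = 1.16 V

With gate tied to drain, V_GS = V_DS ≥ V_GS − V_th, so the device is in saturation.
k_n = μ_nC_ox · (W/L) = 2.632 mA/V².
KCL at the drain: ½ k_n (V_GS − V_th)² = (V_DD − V_GS)/R.
Let x = V_GS − 0.78. Then 45.3 x² + x − 7.06 = 0, giving x = 0.384 V (positive root), so V_GS = 1.16 V.
I_D = (V_DD − V_GS)/R = (7.84 − 1.16) / 34.4 = 0.194 mA.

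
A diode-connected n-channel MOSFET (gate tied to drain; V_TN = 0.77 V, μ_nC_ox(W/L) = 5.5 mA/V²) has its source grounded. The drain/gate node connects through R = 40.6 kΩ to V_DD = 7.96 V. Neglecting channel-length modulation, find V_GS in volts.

V_GS = 1.02 V

With gate tied to drain, V_GS = V_DS ≥ V_GS − V_TN, so the device is in saturation.
KCL at the drain: ½ k_n (V_GS − V_TN)² = (V_DD − V_GS)/R.
Let x = V_GS − 0.77. Then 112 x² + x − 7.19 = 0, giving x = 0.249 V (positive root), so V_GS = 1.02 V.
I_D = (V_DD − V_GS)/R = (7.96 − 1.02) / 40.6 = 0.171 mA.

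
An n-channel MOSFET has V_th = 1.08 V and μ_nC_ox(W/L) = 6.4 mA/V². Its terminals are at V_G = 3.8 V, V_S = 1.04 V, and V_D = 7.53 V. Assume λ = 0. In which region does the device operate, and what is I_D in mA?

Saturation; I_D = 9.03 mA

V_GS = V_G − V_S = 3.8 − 1.04 = 2.76 V; V_DS = V_D − V_S = 7.53 − 1.04 = 6.49 V.
V_ov = V_GS − V_th = 2.76 − 1.08 = 1.68 V.
Since V_DS = 6.49 V ≥ V_ov = 1.68 V, the device is in saturation.
I_D = ½ k_n V_ov² = 0.5 × 6.4 × 1.68² = 9.03 mA.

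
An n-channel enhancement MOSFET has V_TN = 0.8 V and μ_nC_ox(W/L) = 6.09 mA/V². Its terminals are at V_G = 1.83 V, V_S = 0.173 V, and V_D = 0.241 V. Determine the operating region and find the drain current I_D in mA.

V_GS = V_G − V_S = 1.83 − 0.173 = 1.66 V; V_DS = V_D − V_S = 0.241 − 0.173 = 0.068 V.
V_ov = V_GS − V_TN = 1.66 − 0.8 = 0.857 V.
Since V_DS = 0.068 V < V_ov = 0.857 V, the device is in the triode region.
I_D = k_n [V_ov · V_DS − ½ V_DS²] = 6.09 × [0.857 × 0.068 − 0.5 × 0.068²] = 0.341 mA.

Triode; I_D = 0.341 mA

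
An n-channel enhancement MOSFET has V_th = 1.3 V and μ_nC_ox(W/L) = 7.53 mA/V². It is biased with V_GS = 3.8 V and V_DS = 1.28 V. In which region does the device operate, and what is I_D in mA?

Triode; I_D = 17.9 mA

V_ov = V_GS − V_th = 3.8 − 1.3 = 2.5 V.
Since V_DS = 1.28 V < V_ov = 2.5 V, the device is in the triode region.
I_D = k_n [V_ov · V_DS − ½ V_DS²] = 7.53 × [2.5 × 1.28 − 0.5 × 1.28²] = 17.9 mA.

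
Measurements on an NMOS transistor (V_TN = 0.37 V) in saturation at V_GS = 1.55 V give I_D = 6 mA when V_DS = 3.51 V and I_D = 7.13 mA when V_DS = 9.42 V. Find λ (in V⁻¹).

λ = 0.0359 V⁻¹

With V_GS fixed, I_D ∝ (1 + λ V_DS) in saturation, so I_D2/I_D1 = (1 + λ V_DS2)/(1 + λ V_DS1).
7.13/6 = 1.188 = (1 + 9.42 λ)/(1 + 3.51 λ).
Solving: λ (I_D1 V_DS2 − I_D2 V_DS1) = I_D2 − I_D1, so λ = (7.13 − 6) / (6 × 9.42 − 7.13 × 3.51) = 1.13 / 31.5 = 0.0359 V⁻¹.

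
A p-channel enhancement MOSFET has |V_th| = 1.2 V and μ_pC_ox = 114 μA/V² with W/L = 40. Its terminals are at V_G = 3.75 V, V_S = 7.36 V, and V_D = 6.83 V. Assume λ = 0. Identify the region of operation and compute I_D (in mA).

Triode; I_D = 5.18 mA

V_SG = V_S − V_G = 7.36 − 3.75 = 3.61 V; V_SD = V_S − V_D = 7.36 − 6.83 = 0.53 V.
k_p = μ_pC_ox · (W/L) = 4.56 mA/V².
V_ov = V_SG − |V_th| = 3.61 − 1.2 = 2.41 V.
Since V_SD = 0.53 V < V_ov = 2.41 V, the device is in the triode region.
I_D = k_p [V_ov · V_SD − ½ V_SD²] = 4.56 × [2.41 × 0.53 − 0.5 × 0.53²] = 5.18 mA.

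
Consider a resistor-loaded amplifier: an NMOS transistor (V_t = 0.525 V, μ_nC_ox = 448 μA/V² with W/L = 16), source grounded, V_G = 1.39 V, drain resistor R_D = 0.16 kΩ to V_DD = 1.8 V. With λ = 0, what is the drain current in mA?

V_GS = V_G = 1.39 V, so V_ov = 1.39 − 0.525 = 0.865 V.
k_n = μ_nC_ox · (W/L) = 7.168 mA/V².
Assume saturation: I_D = ½ k_n V_ov² = 0.5 × 7.168 × 0.865² = 2.68 mA, giving V_DS = V_DD − I_D R_D = 1.8 − 2.68 × 0.16 = 1.37 V.
V_DS = 1.37 V ≥ V_ov = 0.865 V, confirming saturation.

I_D = 2.68 mA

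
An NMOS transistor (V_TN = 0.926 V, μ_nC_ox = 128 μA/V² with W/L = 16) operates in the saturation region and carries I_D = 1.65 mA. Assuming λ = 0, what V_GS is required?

k_n = μ_nC_ox · (W/L) = 2.048 mA/V².
In saturation I_D = ½ k_n (V_GS − V_TN)², so V_GS − V_TN = √(2 I_D / k_n) = √(2 × 1.65 / 2.048) = 1.27 V.
V_GS = 0.926 + 1.27 = 2.2 V.

V_GS = 2.20 V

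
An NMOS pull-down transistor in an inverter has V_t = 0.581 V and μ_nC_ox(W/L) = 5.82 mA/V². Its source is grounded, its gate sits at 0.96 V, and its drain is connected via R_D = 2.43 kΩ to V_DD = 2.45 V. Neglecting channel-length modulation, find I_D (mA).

V_GS = V_G = 0.96 V, so V_ov = 0.96 − 0.581 = 0.379 V.
Assume saturation: I_D = ½ k_n V_ov² = 0.5 × 5.82 × 0.379² = 0.418 mA, giving V_DS = V_DD − I_D R_D = 2.45 − 0.418 × 2.43 = 1.43 V.
V_DS = 1.43 V ≥ V_ov = 0.379 V, confirming saturation.

I_D = 0.418 mA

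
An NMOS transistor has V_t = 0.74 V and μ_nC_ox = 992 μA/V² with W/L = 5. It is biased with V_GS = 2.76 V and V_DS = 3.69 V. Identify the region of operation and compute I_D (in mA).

k_n = μ_nC_ox · (W/L) = 4.96 mA/V².
V_ov = V_GS − V_t = 2.76 − 0.74 = 2.02 V.
Since V_DS = 3.69 V ≥ V_ov = 2.02 V, the device is in saturation.
I_D = ½ k_n V_ov² = 0.5 × 4.96 × 2.02² = 10.1 mA.

Saturation; I_D = 10.1 mA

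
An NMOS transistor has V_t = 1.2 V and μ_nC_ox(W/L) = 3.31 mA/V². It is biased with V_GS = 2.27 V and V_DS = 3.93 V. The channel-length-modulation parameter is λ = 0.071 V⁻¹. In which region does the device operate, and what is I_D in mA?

V_ov = V_GS − V_t = 2.27 − 1.2 = 1.07 V.
Since V_DS = 3.93 V ≥ V_ov = 1.07 V, the device is in saturation.
I_D = ½ k_n V_ov² (1 + λ V_DS) = 0.5 × 3.31 × 1.07² × (1 + 0.071 × 3.93) = 2.42 mA.

Saturation; I_D = 2.42 mA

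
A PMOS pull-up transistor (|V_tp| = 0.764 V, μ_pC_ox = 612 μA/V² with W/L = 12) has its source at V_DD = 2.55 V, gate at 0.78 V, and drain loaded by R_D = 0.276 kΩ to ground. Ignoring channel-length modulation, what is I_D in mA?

I_D = 3.72 mA

V_SG = V_DD − V_G = 2.55 − 0.78 = 1.77 V, so V_ov = 1.77 − 0.764 = 1.01 V.
k_p = μ_pC_ox · (W/L) = 7.344 mA/V².
Assume saturation: I_D = ½ k_p V_ov² = 0.5 × 7.344 × 1.01² = 3.72 mA, giving V_SD = V_DD − I_D R_D = 2.55 − 3.72 × 0.276 = 1.52 V.
V_SD = 1.52 V ≥ V_ov = 1.01 V, confirming saturation.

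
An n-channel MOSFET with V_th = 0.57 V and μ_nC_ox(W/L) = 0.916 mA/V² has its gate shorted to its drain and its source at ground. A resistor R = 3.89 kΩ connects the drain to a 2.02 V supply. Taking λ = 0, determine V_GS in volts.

With gate tied to drain, V_GS = V_DS ≥ V_GS − V_th, so the device is in saturation.
KCL at the drain: ½ k_n (V_GS − V_th)² = (V_DD − V_GS)/R.
Let x = V_GS − 0.57. Then 1.78 x² + x − 1.45 = 0, giving x = 0.664 V (positive root), so V_GS = 1.23 V.
I_D = (V_DD − V_GS)/R = (2.02 − 1.23) / 3.89 = 0.202 mA.

V_GS = 1.23 V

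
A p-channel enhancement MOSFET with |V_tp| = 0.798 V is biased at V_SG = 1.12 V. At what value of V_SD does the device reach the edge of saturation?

The boundary between triode and saturation is V_SD = V_SG − |V_tp| = V_ov.
V_ov = 1.12 − 0.798 = 0.322 V.

V_SD,sat = 0.322 V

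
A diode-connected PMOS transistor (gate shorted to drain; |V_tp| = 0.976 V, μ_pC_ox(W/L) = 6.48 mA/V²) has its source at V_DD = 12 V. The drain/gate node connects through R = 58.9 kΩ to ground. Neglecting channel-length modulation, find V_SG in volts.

V_SG = 1.21 V

With gate tied to drain, V_SG = V_SD ≥ V_SG − |V_tp|, so the device is in saturation.
KCL at the drain: ½ k_p (V_SG − |V_tp|)² = (V_DD − V_SG)/R.
Let x = V_SG − 0.976. Then 191 x² + x − 11.02 = 0, giving x = 0.238 V (positive root), so V_SG = 1.21 V.
I_D = (V_DD − V_SG)/R = (12 − 1.21) / 58.9 = 0.183 mA.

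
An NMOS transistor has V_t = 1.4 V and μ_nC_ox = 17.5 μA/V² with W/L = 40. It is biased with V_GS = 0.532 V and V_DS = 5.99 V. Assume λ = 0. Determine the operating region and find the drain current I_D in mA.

Cutoff; I_D = 0 mA

V_GS = 0.532 V < V_t = 1.4 V, so the transistor is in cutoff.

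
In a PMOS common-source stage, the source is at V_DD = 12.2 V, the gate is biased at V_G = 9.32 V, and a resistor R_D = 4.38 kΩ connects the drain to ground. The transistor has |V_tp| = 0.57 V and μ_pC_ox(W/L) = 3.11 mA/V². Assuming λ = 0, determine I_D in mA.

V_SG = V_DD − V_G = 12.2 − 9.32 = 2.88 V, so V_ov = 2.88 − 0.57 = 2.31 V.
Assume saturation: I_D = ½ k_p V_ov² = 0.5 × 3.11 × 2.31² = 8.3 mA, giving V_SD = V_DD − I_D R_D = 12.2 − 8.3 × 4.38 = -24.1 V.
But -24.1 V < V_ov = 2.31 V, so the device is actually in triode.
In triode I_D = k_p[V_ov V_SD − ½ V_SD²] and I_D = (V_DD − V_SD)/R_D. Equating: 6.81 V_SD² − 32.47 V_SD + 12.2 = 0, giving V_SD = 0.411 V (the root below V_ov).
I_D = (12.2 − 0.411) / 4.38 = 2.69 mA.

I_D = 2.69 mA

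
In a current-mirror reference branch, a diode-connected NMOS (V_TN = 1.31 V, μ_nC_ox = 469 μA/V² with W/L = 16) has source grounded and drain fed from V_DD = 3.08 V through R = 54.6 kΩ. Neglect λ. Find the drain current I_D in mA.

With gate tied to drain, V_GS = V_DS ≥ V_GS − V_TN, so the device is in saturation.
k_n = μ_nC_ox · (W/L) = 7.504 mA/V².
KCL at the drain: ½ k_n (V_GS − V_TN)² = (V_DD − V_GS)/R.
Let x = V_GS − 1.31. Then 205 x² + x − 1.77 = 0, giving x = 0.0905 V (positive root), so V_GS = 1.4 V.
I_D = (V_DD − V_GS)/R = (3.08 − 1.4) / 54.6 = 0.0308 mA.

I_D = 0.0308 mA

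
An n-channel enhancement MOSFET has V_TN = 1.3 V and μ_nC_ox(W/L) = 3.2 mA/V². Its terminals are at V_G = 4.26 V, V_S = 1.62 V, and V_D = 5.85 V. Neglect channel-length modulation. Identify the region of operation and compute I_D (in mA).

V_GS = V_G − V_S = 4.26 − 1.62 = 2.64 V; V_DS = V_D − V_S = 5.85 − 1.62 = 4.23 V.
V_ov = V_GS − V_TN = 2.64 − 1.3 = 1.34 V.
Since V_DS = 4.23 V ≥ V_ov = 1.34 V, the device is in saturation.
I_D = ½ k_n V_ov² = 0.5 × 3.2 × 1.34² = 2.87 mA.

Saturation; I_D = 2.87 mA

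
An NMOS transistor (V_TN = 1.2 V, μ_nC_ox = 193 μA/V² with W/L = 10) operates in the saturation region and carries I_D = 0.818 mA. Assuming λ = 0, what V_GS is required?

k_n = μ_nC_ox · (W/L) = 1.93 mA/V².
In saturation I_D = ½ k_n (V_GS − V_TN)², so V_GS − V_TN = √(2 I_D / k_n) = √(2 × 0.818 / 1.93) = 0.921 V.
V_GS = 1.2 + 0.921 = 2.12 V.

V_GS = 2.12 V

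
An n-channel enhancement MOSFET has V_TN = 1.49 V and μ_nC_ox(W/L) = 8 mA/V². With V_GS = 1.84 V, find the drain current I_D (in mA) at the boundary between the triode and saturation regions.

I_D = 0.490 mA

At the boundary V_DS = V_ov = V_GS − V_TN = 1.84 − 1.49 = 0.35 V.
I_D = ½ k_n V_ov² = 0.5 × 8 × 0.35² = 0.49 mA.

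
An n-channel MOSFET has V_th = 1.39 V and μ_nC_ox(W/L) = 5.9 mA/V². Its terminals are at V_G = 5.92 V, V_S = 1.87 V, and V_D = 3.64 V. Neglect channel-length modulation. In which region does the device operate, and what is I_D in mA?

Triode; I_D = 18.5 mA

V_GS = V_G − V_S = 5.92 − 1.87 = 4.05 V; V_DS = V_D − V_S = 3.64 − 1.87 = 1.77 V.
V_ov = V_GS − V_th = 4.05 − 1.39 = 2.66 V.
Since V_DS = 1.77 V < V_ov = 2.66 V, the device is in the triode region.
I_D = k_n [V_ov · V_DS − ½ V_DS²] = 5.9 × [2.66 × 1.77 − 0.5 × 1.77²] = 18.5 mA.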